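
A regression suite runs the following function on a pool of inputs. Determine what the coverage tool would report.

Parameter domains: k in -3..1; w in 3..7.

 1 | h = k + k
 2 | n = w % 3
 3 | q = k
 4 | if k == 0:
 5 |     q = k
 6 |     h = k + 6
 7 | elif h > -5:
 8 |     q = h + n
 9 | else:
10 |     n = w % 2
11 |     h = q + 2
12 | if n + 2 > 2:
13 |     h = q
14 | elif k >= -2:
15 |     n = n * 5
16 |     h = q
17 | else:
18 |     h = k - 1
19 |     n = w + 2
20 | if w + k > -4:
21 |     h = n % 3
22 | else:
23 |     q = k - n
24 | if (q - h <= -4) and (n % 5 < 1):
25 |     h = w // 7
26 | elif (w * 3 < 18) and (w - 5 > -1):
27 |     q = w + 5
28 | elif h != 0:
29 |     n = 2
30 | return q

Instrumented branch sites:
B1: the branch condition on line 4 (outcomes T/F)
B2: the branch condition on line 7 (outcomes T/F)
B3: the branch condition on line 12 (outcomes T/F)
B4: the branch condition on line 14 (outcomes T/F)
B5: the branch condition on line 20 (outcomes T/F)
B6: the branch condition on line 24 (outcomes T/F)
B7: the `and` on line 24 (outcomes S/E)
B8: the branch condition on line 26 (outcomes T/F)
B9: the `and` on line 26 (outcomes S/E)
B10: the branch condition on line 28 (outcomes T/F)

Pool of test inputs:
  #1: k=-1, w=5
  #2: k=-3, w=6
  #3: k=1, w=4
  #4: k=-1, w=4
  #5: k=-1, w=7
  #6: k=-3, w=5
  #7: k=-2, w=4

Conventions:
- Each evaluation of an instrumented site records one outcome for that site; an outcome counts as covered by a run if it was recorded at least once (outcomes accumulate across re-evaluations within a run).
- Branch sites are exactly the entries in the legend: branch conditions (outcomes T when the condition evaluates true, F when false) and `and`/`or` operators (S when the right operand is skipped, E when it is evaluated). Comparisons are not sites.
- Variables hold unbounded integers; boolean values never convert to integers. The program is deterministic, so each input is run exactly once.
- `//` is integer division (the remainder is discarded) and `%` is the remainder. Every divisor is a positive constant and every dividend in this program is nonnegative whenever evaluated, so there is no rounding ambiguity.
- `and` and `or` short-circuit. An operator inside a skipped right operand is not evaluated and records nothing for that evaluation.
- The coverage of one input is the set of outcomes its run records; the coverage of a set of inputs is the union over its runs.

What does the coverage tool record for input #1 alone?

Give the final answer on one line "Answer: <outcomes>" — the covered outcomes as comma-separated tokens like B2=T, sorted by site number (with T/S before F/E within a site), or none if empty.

Running input #1 (k=-1, w=5), event by event:
  B1->F, B2->T, B3->T, B5->T, B7->S, B6->F, B9->E, B8->T
collecting distinct outcomes: B1=F, B2=T, B3=T, B5=T, B6=F, B7=S, B8=T, B9=E

Answer: B1=F, B2=T, B3=T, B5=T, B6=F, B7=S, B8=T, B9=E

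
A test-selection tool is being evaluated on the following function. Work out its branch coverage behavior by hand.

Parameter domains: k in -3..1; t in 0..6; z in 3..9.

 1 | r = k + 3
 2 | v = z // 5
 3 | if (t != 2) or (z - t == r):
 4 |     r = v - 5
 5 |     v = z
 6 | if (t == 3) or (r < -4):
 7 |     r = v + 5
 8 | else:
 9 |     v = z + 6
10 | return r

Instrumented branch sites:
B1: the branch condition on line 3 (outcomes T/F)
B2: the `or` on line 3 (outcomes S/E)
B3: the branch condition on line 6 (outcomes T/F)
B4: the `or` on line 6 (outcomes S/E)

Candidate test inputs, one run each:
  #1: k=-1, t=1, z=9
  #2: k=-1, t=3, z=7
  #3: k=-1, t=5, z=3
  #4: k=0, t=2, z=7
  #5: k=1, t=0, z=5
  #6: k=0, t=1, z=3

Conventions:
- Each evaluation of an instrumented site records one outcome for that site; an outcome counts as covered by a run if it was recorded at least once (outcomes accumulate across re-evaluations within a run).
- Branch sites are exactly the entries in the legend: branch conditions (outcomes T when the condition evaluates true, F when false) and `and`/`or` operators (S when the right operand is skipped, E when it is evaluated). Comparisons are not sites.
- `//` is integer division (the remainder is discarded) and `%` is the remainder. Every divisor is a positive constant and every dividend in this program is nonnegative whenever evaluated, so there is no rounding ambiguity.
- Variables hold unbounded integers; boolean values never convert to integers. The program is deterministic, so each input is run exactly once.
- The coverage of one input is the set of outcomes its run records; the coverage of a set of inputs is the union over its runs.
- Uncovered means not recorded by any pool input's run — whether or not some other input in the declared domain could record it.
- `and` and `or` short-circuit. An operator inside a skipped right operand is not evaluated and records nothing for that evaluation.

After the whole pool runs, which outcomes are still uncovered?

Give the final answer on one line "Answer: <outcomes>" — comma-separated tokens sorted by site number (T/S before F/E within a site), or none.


input #1, k=-1, t=1, z=9: events B2->S, B1->T, B4->E, B3->F; outcomes B1=T, B2=S, B3=F, B4=E
input #2, k=-1, t=3, z=7: events B2->S, B1->T, B4->S, B3->T; outcomes B1=T, B2=S, B3=T, B4=S
input #3, k=-1, t=5, z=3: events B2->S, B1->T, B4->E, B3->T; outcomes B1=T, B2=S, B3=T, B4=E
input #4, k=0, t=2, z=7: events B2->E, B1->F, B4->E, B3->F; outcomes B1=F, B2=E, B3=F, B4=E
input #5, k=1, t=0, z=5: events B2->S, B1->T, B4->E, B3->F; outcomes B1=T, B2=S, B3=F, B4=E
input #6, k=0, t=1, z=3: events B2->S, B1->T, B4->E, B3->T; outcomes B1=T, B2=S, B3=T, B4=E
union over the pool: B1=T, B1=F, B2=S, B2=E, B3=T, B3=F, B4=S, B4=E
uncovered (0 of 8): none
Answer: none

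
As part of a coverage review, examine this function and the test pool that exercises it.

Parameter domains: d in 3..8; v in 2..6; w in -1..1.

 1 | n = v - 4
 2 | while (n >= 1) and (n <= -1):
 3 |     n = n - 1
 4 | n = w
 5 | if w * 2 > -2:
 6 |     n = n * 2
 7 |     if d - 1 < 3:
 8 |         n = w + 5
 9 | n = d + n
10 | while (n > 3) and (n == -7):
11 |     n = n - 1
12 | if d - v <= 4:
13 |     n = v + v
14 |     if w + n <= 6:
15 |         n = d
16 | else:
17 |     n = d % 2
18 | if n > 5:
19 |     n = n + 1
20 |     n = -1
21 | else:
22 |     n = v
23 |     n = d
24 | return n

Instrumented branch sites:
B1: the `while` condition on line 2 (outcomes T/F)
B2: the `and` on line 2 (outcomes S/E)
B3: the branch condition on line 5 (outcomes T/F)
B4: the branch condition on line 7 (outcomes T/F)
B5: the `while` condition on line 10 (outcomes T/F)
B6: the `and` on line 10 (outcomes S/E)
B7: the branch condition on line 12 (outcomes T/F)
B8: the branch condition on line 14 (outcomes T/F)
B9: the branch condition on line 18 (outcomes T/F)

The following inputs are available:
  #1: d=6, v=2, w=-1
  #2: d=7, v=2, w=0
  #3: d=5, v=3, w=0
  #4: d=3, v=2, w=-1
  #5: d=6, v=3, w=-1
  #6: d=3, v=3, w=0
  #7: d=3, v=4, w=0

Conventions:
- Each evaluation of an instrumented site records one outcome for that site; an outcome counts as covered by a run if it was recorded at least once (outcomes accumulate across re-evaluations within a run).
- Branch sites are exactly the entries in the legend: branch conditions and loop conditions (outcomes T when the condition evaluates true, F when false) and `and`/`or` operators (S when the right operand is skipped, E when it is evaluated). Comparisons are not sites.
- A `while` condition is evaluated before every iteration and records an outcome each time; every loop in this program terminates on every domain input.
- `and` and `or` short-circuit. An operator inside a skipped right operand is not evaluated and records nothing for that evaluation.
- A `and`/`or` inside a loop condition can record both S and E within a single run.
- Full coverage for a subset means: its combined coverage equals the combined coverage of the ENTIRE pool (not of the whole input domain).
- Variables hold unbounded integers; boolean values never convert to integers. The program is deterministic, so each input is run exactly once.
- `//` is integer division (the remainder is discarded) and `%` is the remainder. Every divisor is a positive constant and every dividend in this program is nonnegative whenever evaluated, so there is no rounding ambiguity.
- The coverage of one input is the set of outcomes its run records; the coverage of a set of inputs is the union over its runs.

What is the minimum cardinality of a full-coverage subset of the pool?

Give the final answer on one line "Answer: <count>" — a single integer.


test 1 (d=6, v=2, w=-1) fires B2->S, B1->F, B3->F, B6->E, B5->F, B7->T, B8->T, B9->T; hits B1=F, B2=S, B3=F, B5=F, B6=E, B7=T, B8=T, B9=T
test 2 (d=7, v=2, w=0) fires B2->S, B1->F, B3->T, B4->F, B6->E, B5->F, B7->F, B9->F; hits B1=F, B2=S, B3=T, B4=F, B5=F, B6=E, B7=F, B9=F
test 3 (d=5, v=3, w=0) fires B2->S, B1->F, B3->T, B4->F, B6->E, B5->F, B7->T, B8->T, B9->F; hits B1=F, B2=S, B3=T, B4=F, B5=F, B6=E, B7=T, B8=T, B9=F
test 4 (d=3, v=2, w=-1) fires B2->S, B1->F, B3->F, B6->S, B5->F, B7->T, B8->T, B9->F; hits B1=F, B2=S, B3=F, B5=F, B6=S, B7=T, B8=T, B9=F
test 5 (d=6, v=3, w=-1) fires B2->S, B1->F, B3->F, B6->E, B5->F, B7->T, B8->T, B9->T; hits B1=F, B2=S, B3=F, B5=F, B6=E, B7=T, B8=T, B9=T
test 6 (d=3, v=3, w=0) fires B2->S, B1->F, B3->T, B4->T, B6->E, B5->F, B7->T, B8->T, B9->F; hits B1=F, B2=S, B3=T, B4=T, B5=F, B6=E, B7=T, B8=T, B9=F
test 7 (d=3, v=4, w=0) fires B2->S, B1->F, B3->T, B4->T, B6->E, B5->F, B7->T, B8->F, B9->T; hits B1=F, B2=S, B3=T, B4=T, B5=F, B6=E, B7=T, B8=F, B9=T
pool-wide coverage (15 outcomes): B1=F, B2=S, B3=T, B3=F, B4=T, B4=F, B5=F, B6=S, B6=E, B7=T, B7=F, B8=T, B8=F, B9=T, B9=F
size 1 is not enough: best union over all size-1 subsets is 9/15
size 2 is not enough: best union over all size-2 subsets is 13/15
the canonical winner is {2, 4, 7}: size 3, full 15-outcome coverage, earliest index list among size-3 covers
Answer: 3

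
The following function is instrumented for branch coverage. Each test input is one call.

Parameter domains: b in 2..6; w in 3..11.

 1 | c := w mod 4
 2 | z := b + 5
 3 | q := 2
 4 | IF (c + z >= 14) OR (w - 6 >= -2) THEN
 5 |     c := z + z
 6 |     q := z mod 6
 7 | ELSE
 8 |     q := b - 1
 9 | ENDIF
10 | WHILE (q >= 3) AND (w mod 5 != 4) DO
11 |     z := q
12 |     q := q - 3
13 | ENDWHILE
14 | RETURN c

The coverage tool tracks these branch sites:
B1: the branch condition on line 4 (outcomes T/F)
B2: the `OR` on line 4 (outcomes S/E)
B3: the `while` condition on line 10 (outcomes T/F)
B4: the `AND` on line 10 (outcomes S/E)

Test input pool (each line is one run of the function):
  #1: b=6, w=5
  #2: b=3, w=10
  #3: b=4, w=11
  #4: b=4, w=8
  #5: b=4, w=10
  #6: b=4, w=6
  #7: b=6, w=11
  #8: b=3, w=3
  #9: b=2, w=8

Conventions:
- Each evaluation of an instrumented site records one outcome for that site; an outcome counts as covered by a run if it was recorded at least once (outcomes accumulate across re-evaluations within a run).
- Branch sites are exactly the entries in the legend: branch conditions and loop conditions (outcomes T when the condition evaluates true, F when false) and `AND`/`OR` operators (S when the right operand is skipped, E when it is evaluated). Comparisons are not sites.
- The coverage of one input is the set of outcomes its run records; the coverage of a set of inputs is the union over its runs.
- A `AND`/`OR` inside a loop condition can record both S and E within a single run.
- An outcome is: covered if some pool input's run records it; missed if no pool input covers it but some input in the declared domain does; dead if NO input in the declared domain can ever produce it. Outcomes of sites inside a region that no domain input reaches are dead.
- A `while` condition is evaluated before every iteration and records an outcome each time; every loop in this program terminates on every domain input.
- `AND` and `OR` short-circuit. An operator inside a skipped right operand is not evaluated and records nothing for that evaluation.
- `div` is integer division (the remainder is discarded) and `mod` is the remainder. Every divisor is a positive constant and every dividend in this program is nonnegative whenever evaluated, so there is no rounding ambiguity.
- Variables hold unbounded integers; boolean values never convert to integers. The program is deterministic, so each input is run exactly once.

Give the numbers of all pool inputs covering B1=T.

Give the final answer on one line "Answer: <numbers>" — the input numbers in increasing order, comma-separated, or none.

input #1 (b=6, w=5): produces B1=T
input #2 (b=3, w=10): produces B1=T
input #3 (b=4, w=11): produces B1=T
input #4 (b=4, w=8): produces B1=T
input #5 (b=4, w=10): produces B1=T
input #6 (b=4, w=6): produces B1=T
input #7 (b=6, w=11): produces B1=T
input #8 (b=3, w=3): does not produce B1=T
input #9 (b=2, w=8): produces B1=T

Answer: 1, 2, 3, 4, 5, 6, 7, 9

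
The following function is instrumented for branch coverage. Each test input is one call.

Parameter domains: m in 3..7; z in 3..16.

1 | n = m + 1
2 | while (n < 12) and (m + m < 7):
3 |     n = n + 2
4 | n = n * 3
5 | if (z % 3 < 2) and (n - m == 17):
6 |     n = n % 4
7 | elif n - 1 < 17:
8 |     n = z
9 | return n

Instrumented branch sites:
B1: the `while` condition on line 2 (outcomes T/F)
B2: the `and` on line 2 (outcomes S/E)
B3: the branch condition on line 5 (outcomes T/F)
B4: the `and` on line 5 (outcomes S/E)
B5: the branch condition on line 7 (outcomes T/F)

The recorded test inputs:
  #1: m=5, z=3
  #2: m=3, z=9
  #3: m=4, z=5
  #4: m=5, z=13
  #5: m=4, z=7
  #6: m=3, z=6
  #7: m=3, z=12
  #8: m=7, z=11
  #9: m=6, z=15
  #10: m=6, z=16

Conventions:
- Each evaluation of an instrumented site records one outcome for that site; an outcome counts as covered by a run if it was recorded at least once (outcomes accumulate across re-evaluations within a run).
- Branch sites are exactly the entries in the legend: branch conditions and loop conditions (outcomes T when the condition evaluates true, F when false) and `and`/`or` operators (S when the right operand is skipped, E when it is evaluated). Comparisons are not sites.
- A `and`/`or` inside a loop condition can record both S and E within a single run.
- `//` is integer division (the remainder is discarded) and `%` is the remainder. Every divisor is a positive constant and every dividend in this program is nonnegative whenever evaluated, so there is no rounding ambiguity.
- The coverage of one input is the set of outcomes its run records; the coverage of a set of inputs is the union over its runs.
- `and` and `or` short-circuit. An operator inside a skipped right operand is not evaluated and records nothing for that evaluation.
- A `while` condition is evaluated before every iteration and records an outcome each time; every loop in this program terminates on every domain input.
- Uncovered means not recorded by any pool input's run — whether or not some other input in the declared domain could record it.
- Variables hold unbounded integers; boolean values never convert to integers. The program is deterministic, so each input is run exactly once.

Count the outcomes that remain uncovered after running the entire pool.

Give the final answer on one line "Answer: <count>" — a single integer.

input #1 (m=5, z=3): events B2->E, B1->F, B4->E, B3->F, B5->F; covers B1=F, B2=E, B3=F, B4=E, B5=F
input #2 (m=3, z=9): events B2->E, B1->T, B2->E, B1->T, B2->E, B1->T, B2->E, B1->T, B2->S, B1->F, B4->E, B3->F, B5->F; covers B1=T, B1=F, B2=S, B2=E, B3=F, B4=E, B5=F
input #3 (m=4, z=5): events B2->E, B1->F, B4->S, B3->F, B5->T; covers B1=F, B2=E, B3=F, B4=S, B5=T
input #4 (m=5, z=13): events B2->E, B1->F, B4->E, B3->F, B5->F; covers B1=F, B2=E, B3=F, B4=E, B5=F
input #5 (m=4, z=7): events B2->E, B1->F, B4->E, B3->F, B5->T; covers B1=F, B2=E, B3=F, B4=E, B5=T
input #6 (m=3, z=6): events B2->E, B1->T, B2->E, B1->T, B2->E, B1->T, B2->E, B1->T, B2->S, B1->F, B4->E, B3->F, B5->F; covers B1=T, B1=F, B2=S, B2=E, B3=F, B4=E, B5=F
input #7 (m=3, z=12): events B2->E, B1->T, B2->E, B1->T, B2->E, B1->T, B2->E, B1->T, B2->S, B1->F, B4->E, B3->F, B5->F; covers B1=T, B1=F, B2=S, B2=E, B3=F, B4=E, B5=F
input #8 (m=7, z=11): events B2->E, B1->F, B4->S, B3->F, B5->F; covers B1=F, B2=E, B3=F, B4=S, B5=F
input #9 (m=6, z=15): events B2->E, B1->F, B4->E, B3->F, B5->F; covers B1=F, B2=E, B3=F, B4=E, B5=F
input #10 (m=6, z=16): events B2->E, B1->F, B4->E, B3->F, B5->F; covers B1=F, B2=E, B3=F, B4=E, B5=F
union over the pool: B1=T, B1=F, B2=S, B2=E, B3=F, B4=S, B4=E, B5=T, B5=F
uncovered (1 of 10): B3=T

Answer: 1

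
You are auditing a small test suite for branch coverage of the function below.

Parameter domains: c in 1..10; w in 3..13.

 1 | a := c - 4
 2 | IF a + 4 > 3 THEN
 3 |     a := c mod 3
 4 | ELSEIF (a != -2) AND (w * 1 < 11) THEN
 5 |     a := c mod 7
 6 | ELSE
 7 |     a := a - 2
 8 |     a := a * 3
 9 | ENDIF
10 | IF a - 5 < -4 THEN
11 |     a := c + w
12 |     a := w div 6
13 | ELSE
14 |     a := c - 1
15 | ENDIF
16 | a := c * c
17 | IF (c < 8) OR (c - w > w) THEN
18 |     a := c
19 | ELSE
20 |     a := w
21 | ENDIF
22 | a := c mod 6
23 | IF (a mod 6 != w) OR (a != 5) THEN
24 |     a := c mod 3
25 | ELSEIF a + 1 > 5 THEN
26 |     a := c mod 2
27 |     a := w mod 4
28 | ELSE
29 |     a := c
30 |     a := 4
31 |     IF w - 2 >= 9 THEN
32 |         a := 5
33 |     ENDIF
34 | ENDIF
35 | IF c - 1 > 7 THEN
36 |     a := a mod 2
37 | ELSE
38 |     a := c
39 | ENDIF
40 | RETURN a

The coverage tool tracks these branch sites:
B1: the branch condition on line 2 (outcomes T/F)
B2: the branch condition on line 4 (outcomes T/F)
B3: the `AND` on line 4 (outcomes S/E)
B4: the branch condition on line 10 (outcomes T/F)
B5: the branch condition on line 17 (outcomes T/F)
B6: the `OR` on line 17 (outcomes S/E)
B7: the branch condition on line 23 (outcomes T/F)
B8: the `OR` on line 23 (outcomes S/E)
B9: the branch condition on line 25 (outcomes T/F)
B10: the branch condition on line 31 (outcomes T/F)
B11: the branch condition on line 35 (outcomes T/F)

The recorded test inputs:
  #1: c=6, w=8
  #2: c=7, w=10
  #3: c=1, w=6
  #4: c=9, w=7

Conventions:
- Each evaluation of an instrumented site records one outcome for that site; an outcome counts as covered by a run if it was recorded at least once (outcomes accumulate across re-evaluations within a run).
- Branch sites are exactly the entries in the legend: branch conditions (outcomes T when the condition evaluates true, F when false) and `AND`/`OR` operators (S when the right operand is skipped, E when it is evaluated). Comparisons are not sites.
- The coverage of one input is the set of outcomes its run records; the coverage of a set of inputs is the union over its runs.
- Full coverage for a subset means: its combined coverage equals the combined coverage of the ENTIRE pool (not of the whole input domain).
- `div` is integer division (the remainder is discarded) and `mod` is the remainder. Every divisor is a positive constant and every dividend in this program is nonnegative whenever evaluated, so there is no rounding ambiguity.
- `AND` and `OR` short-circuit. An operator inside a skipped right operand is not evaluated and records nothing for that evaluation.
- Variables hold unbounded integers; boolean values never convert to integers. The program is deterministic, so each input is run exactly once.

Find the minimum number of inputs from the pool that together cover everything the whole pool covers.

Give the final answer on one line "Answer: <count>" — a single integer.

input #1 (c=6, w=8): covers B1=T, B4=T, B5=T, B6=S, B7=T, B8=S, B11=F
input #2 (c=7, w=10): covers B1=T, B4=F, B5=T, B6=S, B7=T, B8=S, B11=F
input #3 (c=1, w=6): covers B1=F, B2=T, B3=E, B4=F, B5=T, B6=S, B7=T, B8=S, B11=F
input #4 (c=9, w=7): covers B1=T, B4=T, B5=F, B6=E, B7=T, B8=S, B11=T
together the pool reaches 14 outcomes: B1=T, B1=F, B2=T, B3=E, B4=T, B4=F, B5=T, B5=F, B6=S, B6=E, B7=T, B8=S, B11=T, B11=F
size 1 is not enough: best union over all size-1 subsets is 9/14
size 2: inputs {3, 4} cover all 14 outcomes, and no lexicographically smaller subset of this size does

Answer: 2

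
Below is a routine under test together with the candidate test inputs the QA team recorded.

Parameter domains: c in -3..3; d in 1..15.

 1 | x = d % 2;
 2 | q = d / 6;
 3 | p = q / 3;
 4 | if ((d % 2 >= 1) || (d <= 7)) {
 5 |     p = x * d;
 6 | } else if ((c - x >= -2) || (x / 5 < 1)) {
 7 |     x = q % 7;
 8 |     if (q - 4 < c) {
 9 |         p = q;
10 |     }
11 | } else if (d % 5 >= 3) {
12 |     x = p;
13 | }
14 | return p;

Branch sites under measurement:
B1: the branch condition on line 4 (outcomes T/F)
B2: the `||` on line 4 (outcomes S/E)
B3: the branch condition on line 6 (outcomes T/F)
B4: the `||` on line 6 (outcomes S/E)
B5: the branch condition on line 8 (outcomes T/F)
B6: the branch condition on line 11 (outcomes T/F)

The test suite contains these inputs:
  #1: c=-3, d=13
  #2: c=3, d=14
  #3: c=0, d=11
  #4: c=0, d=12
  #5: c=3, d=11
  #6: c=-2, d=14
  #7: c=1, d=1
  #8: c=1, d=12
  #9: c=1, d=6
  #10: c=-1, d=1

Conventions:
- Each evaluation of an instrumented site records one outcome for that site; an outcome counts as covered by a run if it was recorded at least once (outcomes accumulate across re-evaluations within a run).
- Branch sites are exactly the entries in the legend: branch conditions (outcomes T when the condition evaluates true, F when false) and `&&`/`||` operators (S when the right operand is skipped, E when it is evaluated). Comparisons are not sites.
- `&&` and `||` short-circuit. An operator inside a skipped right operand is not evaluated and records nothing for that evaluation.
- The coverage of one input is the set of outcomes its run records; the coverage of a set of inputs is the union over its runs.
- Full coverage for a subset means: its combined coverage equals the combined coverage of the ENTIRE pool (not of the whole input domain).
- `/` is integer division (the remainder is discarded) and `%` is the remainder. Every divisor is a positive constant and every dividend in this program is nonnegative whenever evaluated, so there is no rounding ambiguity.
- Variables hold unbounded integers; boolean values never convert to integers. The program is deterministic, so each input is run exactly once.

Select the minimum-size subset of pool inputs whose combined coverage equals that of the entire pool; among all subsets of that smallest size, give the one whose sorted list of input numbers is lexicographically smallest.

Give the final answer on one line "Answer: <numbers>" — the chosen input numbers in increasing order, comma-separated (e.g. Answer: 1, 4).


#1 (c=-3, d=13) -> B2->S, B1->T; covered: B1=T, B2=S
#2 (c=3, d=14) -> B2->E, B1->F, B4->S, B3->T, B5->T; covered: B1=F, B2=E, B3=T, B4=S, B5=T
#3 (c=0, d=11) -> B2->S, B1->T; covered: B1=T, B2=S
#4 (c=0, d=12) -> B2->E, B1->F, B4->S, B3->T, B5->T; covered: B1=F, B2=E, B3=T, B4=S, B5=T
#5 (c=3, d=11) -> B2->S, B1->T; covered: B1=T, B2=S
#6 (c=-2, d=14) -> B2->E, B1->F, B4->S, B3->T, B5->F; covered: B1=F, B2=E, B3=T, B4=S, B5=F
#7 (c=1, d=1) -> B2->S, B1->T; covered: B1=T, B2=S
#8 (c=1, d=12) -> B2->E, B1->F, B4->S, B3->T, B5->T; covered: B1=F, B2=E, B3=T, B4=S, B5=T
#9 (c=1, d=6) -> B2->E, B1->T; covered: B1=T, B2=E
#10 (c=-1, d=1) -> B2->S, B1->T; covered: B1=T, B2=S
union over all inputs: B1=T, B1=F, B2=S, B2=E, B3=T, B4=S, B5=T, B5=F (8 outcomes)
size 1 is not enough: best union over all size-1 subsets is 5/8
size 2 is not enough: best union over all size-2 subsets is 7/8
size 3: inputs {1, 2, 6} cover all 8 outcomes, and no lexicographically smaller subset of this size does
Answer: 1, 2, 6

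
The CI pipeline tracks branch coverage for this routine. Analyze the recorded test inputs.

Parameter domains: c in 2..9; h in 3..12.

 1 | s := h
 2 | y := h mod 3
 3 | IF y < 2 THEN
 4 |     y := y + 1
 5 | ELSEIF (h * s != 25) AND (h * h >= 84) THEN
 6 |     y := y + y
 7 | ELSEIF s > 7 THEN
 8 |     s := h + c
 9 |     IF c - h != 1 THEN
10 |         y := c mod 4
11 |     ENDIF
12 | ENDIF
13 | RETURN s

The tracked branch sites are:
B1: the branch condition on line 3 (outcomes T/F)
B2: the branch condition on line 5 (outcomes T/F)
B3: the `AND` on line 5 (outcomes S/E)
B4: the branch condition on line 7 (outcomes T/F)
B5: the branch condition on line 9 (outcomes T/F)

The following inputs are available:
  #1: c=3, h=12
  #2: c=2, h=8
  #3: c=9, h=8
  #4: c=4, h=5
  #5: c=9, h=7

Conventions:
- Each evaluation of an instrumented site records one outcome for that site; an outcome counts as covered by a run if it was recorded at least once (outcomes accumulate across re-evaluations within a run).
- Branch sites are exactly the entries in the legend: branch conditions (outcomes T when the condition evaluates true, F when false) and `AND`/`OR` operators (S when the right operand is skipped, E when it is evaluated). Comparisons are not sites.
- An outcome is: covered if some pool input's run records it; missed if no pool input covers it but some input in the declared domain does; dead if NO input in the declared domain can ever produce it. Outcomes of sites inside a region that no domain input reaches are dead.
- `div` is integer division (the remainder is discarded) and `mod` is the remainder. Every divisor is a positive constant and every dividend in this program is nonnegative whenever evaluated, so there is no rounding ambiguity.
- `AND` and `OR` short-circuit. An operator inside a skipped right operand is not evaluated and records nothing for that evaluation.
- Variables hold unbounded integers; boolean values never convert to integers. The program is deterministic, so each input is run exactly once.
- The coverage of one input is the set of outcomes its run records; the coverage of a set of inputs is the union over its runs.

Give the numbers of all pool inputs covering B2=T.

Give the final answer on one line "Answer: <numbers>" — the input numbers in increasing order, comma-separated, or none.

input #1 (c=3, h=12): does not produce B2=T
input #2 (c=2, h=8): does not produce B2=T
input #3 (c=9, h=8): does not produce B2=T
input #4 (c=4, h=5): does not produce B2=T
input #5 (c=9, h=7): does not produce B2=T

Answer: none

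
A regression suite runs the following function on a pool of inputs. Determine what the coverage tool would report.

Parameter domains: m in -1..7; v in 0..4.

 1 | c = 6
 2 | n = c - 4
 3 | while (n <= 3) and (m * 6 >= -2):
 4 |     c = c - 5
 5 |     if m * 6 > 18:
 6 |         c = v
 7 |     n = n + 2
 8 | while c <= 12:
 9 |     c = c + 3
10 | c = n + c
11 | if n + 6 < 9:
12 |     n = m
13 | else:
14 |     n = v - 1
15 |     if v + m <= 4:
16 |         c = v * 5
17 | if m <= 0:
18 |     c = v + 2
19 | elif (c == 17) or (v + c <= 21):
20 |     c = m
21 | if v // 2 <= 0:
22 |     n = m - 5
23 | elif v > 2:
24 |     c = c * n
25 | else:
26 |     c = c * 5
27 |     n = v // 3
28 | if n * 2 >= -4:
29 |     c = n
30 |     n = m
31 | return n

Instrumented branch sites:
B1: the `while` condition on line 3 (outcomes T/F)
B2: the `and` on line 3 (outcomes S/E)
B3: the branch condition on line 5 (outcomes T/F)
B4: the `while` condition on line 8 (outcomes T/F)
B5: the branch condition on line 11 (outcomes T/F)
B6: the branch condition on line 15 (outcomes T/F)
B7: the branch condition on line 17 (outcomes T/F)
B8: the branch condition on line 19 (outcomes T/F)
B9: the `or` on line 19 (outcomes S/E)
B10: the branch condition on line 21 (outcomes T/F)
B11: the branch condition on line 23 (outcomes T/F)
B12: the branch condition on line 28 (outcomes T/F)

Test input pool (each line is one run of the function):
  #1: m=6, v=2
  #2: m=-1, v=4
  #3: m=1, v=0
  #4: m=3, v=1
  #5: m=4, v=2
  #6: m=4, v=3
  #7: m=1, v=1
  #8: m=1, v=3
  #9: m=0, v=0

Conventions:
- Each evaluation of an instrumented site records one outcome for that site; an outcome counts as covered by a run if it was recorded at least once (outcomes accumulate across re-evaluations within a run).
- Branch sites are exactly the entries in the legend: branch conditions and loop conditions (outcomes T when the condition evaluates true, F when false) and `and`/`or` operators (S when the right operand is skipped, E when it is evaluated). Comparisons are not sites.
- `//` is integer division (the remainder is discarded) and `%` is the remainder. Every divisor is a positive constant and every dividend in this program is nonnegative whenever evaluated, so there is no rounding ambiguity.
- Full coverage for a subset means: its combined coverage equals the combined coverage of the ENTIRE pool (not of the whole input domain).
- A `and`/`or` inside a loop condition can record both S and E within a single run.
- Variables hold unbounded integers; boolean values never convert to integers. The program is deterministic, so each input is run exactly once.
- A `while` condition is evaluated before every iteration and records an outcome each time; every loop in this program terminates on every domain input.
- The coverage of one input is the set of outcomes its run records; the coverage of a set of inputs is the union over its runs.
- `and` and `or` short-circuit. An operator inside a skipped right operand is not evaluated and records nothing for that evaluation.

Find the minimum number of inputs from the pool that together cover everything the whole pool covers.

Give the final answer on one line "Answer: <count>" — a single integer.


#1 (m=6, v=2) -> B2->E, B1->T, B3->T, B2->S, B1->F, B4->T, B4->T, B4->T, B4->T, B4->F, B5->F, B6->F, B7->F, B9->E, ...; covered: B1=T, B1=F, B2=S, B2=E, B3=T, B4=T, B4=F, B5=F, B6=F, B7=F, B8=T, B9=E, B10=F, B11=F, B12=T
#2 (m=-1, v=4) -> B2->E, B1->F, B4->T, B4->T, B4->T, B4->F, B5->T, B7->T, B10->F, B11->T, B12->T; covered: B1=F, B2=E, B4=T, B4=F, B5=T, B7=T, B10=F, B11=T, B12=T
#3 (m=1, v=0) -> B2->E, B1->T, B3->F, B2->S, B1->F, B4->T, B4->T, B4->T, B4->T, B4->F, B5->F, B6->T, B7->F, B9->E, ...; covered: B1=T, B1=F, B2=S, B2=E, B3=F, B4=T, B4=F, B5=F, B6=T, B7=F, B8=T, B9=E, B10=T, B12=F
#4 (m=3, v=1) -> B2->E, B1->T, B3->F, B2->S, B1->F, B4->T, B4->T, B4->T, B4->T, B4->F, B5->F, B6->T, B7->F, B9->E, ...; covered: B1=T, B1=F, B2=S, B2=E, B3=F, B4=T, B4=F, B5=F, B6=T, B7=F, B8=T, B9=E, B10=T, B12=T
#5 (m=4, v=2) -> B2->E, B1->T, B3->T, B2->S, B1->F, B4->T, B4->T, B4->T, B4->T, B4->F, B5->F, B6->F, B7->F, B9->E, ...; covered: B1=T, B1=F, B2=S, B2=E, B3=T, B4=T, B4=F, B5=F, B6=F, B7=F, B8=T, B9=E, B10=F, B11=F, B12=T
#6 (m=4, v=3) -> B2->E, B1->T, B3->T, B2->S, B1->F, B4->T, B4->T, B4->T, B4->T, B4->F, B5->F, B6->F, B7->F, B9->E, ...; covered: B1=T, B1=F, B2=S, B2=E, B3=T, B4=T, B4=F, B5=F, B6=F, B7=F, B8=F, B9=E, B10=F, B11=T, B12=T
#7 (m=1, v=1) -> B2->E, B1->T, B3->F, B2->S, B1->F, B4->T, B4->T, B4->T, B4->T, B4->F, B5->F, B6->T, B7->F, B9->E, ...; covered: B1=T, B1=F, B2=S, B2=E, B3=F, B4=T, B4=F, B5=F, B6=T, B7=F, B8=T, B9=E, B10=T, B12=F
#8 (m=1, v=3) -> B2->E, B1->T, B3->F, B2->S, B1->F, B4->T, B4->T, B4->T, B4->T, B4->F, B5->F, B6->T, B7->F, B9->E, ...; covered: B1=T, B1=F, B2=S, B2=E, B3=F, B4=T, B4=F, B5=F, B6=T, B7=F, B8=T, B9=E, B10=F, B11=T, B12=T
#9 (m=0, v=0) -> B2->E, B1->T, B3->F, B2->S, B1->F, B4->T, B4->T, B4->T, B4->T, B4->F, B5->F, B6->T, B7->T, B10->T, ...; covered: B1=T, B1=F, B2=S, B2=E, B3=F, B4=T, B4=F, B5=F, B6=T, B7=T, B10=T, B12=F
pool-wide coverage (23 outcomes): B1=T, B1=F, B2=S, B2=E, B3=T, B3=F, B4=T, B4=F, B5=T, B5=F, B6=T, B6=F, B7=T, B7=F, B8=T, B8=F, B9=E, B10=T, B10=F, B11=T, B11=F, B12=T, B12=F
every size-1 subset falls short of the 23 outcomes (best: 15/23)
every size-2 subset falls short of the 23 outcomes (best: 20/23)
every size-3 subset falls short of the 23 outcomes (best: 22/23)
inputs {1, 2, 3, 6} (size 4) cover everything; no size-4 subset with a lexicographically smaller index list covers all 23
Answer: 4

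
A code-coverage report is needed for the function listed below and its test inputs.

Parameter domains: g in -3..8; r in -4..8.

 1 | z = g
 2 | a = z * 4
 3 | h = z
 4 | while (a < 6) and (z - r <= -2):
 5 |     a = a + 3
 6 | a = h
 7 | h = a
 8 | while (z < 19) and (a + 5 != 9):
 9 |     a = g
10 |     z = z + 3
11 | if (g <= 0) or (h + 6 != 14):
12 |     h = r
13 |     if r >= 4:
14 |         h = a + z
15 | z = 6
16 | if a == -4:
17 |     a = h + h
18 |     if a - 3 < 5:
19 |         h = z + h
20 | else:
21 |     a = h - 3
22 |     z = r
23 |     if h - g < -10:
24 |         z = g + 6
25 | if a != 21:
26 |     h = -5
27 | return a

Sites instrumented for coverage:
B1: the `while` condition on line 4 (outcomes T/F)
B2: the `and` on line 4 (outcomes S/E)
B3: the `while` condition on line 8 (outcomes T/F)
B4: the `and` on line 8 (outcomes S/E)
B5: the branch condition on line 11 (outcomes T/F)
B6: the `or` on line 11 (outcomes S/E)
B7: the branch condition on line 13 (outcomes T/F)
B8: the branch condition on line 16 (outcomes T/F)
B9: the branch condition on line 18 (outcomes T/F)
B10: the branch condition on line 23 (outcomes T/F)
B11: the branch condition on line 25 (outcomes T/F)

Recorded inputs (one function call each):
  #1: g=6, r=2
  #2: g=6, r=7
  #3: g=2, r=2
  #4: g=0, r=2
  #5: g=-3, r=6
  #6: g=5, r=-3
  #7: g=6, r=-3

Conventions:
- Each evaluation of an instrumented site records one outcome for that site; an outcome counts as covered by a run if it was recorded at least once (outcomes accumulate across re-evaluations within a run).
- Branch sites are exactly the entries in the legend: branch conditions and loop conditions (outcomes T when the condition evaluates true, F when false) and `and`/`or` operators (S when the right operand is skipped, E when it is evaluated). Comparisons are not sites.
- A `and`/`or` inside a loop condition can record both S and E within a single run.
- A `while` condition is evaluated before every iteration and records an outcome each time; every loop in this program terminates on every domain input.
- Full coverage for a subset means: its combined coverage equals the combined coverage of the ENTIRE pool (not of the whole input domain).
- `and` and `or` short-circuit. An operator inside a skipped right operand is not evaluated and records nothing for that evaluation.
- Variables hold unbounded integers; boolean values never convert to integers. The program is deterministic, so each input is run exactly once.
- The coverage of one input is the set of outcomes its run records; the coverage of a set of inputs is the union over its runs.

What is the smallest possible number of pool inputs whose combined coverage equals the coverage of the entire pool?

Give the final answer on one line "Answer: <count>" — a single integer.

test 1 (g=6, r=2) fires B2->S, B1->F, B4->E, B3->T, B4->E, B3->T, B4->E, B3->T, B4->E, B3->T, B4->E, B3->T, B4->S, B3->F, ...; hits B1=F, B2=S, B3=T, B3=F, B4=S, B4=E, B5=T, B6=E, B7=F, B8=F, B10=F, B11=T
test 2 (g=6, r=7) fires B2->S, B1->F, B4->E, B3->T, B4->E, B3->T, B4->E, B3->T, B4->E, B3->T, B4->E, B3->T, B4->S, B3->F, ...; hits B1=F, B2=S, B3=T, B3=F, B4=S, B4=E, B5=T, B6=E, B7=T, B8=F, B10=F, B11=T
test 3 (g=2, r=2) fires B2->S, B1->F, B4->E, B3->T, B4->E, B3->T, B4->E, B3->T, B4->E, B3->T, B4->E, B3->T, B4->E, B3->T, ...; hits B1=F, B2=S, B3=T, B3=F, B4=S, B4=E, B5=T, B6=E, B7=F, B8=F, B10=F, B11=T
test 4 (g=0, r=2) fires B2->E, B1->T, B2->E, B1->T, B2->S, B1->F, B4->E, B3->T, B4->E, B3->T, B4->E, B3->T, B4->E, B3->T, ...; hits B1=T, B1=F, B2=S, B2=E, B3=T, B3=F, B4=S, B4=E, B5=T, B6=S, B7=F, B8=F, B10=F, B11=T
test 5 (g=-3, r=6) fires B2->E, B1->T, B2->E, B1->T, B2->E, B1->T, B2->E, B1->T, B2->E, B1->T, B2->E, B1->T, B2->S, B1->F, ...; hits B1=T, B1=F, B2=S, B2=E, B3=T, B3=F, B4=S, B4=E, B5=T, B6=S, B7=T, B8=F, B10=F, B11=T
test 6 (g=5, r=-3) fires B2->S, B1->F, B4->E, B3->T, B4->E, B3->T, B4->E, B3->T, B4->E, B3->T, B4->E, B3->T, B4->S, B3->F, ...; hits B1=F, B2=S, B3=T, B3=F, B4=S, B4=E, B5=T, B6=E, B7=F, B8=F, B10=F, B11=T
test 7 (g=6, r=-3) fires B2->S, B1->F, B4->E, B3->T, B4->E, B3->T, B4->E, B3->T, B4->E, B3->T, B4->E, B3->T, B4->S, B3->F, ...; hits B1=F, B2=S, B3=T, B3=F, B4=S, B4=E, B5=T, B6=E, B7=F, B8=F, B10=F, B11=T
together the pool reaches 16 outcomes: B1=T, B1=F, B2=S, B2=E, B3=T, B3=F, B4=S, B4=E, B5=T, B6=S, B6=E, B7=T, B7=F, B8=F, B10=F, B11=T
no size-1 subset reaches all 16 outcomes (best union: 14/16)
inputs {1, 5} (size 2) cover everything; no size-2 subset with a lexicographically smaller index list covers all 16

Answer: 2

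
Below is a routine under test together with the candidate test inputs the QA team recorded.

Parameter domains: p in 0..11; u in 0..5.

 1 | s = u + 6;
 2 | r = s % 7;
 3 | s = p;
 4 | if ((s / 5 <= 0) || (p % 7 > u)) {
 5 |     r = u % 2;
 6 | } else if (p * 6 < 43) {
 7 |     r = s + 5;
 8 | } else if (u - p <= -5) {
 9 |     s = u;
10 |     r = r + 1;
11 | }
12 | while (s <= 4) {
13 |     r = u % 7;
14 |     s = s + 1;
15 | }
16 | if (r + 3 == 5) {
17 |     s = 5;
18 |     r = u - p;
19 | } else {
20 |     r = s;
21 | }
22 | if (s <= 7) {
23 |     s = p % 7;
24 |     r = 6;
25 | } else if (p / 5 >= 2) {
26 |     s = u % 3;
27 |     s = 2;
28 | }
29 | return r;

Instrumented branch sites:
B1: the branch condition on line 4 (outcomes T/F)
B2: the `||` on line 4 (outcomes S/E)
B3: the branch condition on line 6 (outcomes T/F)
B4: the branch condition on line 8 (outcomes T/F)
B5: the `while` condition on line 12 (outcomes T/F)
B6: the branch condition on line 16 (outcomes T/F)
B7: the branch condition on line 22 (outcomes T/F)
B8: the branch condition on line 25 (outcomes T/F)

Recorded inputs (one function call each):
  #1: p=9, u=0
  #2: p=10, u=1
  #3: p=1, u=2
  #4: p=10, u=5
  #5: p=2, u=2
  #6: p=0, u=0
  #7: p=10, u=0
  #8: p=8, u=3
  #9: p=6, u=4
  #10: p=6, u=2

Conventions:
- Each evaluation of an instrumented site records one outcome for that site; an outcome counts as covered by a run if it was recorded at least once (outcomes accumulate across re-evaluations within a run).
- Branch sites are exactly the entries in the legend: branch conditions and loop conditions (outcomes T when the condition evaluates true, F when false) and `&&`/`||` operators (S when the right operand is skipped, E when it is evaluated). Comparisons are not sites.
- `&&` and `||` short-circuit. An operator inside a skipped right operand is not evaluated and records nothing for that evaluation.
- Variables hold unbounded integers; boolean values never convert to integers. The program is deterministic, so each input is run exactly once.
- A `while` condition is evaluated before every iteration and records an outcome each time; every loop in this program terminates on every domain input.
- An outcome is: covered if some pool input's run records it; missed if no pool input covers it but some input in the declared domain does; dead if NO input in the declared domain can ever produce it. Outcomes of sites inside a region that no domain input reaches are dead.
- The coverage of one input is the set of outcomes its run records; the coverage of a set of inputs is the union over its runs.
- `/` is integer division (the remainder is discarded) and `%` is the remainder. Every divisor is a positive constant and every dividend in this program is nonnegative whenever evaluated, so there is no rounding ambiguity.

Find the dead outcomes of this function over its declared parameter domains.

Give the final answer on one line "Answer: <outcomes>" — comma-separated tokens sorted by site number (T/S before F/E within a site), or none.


exhaustive pass over the 72-input domain:
  reachable outcomes have witnesses, e.g. B1=T (e.g. p=0, u=0), B1=F (e.g. p=5, u=5), B2=S (e.g. p=0, u=0), B2=E (e.g. p=5, u=0)
Answer: none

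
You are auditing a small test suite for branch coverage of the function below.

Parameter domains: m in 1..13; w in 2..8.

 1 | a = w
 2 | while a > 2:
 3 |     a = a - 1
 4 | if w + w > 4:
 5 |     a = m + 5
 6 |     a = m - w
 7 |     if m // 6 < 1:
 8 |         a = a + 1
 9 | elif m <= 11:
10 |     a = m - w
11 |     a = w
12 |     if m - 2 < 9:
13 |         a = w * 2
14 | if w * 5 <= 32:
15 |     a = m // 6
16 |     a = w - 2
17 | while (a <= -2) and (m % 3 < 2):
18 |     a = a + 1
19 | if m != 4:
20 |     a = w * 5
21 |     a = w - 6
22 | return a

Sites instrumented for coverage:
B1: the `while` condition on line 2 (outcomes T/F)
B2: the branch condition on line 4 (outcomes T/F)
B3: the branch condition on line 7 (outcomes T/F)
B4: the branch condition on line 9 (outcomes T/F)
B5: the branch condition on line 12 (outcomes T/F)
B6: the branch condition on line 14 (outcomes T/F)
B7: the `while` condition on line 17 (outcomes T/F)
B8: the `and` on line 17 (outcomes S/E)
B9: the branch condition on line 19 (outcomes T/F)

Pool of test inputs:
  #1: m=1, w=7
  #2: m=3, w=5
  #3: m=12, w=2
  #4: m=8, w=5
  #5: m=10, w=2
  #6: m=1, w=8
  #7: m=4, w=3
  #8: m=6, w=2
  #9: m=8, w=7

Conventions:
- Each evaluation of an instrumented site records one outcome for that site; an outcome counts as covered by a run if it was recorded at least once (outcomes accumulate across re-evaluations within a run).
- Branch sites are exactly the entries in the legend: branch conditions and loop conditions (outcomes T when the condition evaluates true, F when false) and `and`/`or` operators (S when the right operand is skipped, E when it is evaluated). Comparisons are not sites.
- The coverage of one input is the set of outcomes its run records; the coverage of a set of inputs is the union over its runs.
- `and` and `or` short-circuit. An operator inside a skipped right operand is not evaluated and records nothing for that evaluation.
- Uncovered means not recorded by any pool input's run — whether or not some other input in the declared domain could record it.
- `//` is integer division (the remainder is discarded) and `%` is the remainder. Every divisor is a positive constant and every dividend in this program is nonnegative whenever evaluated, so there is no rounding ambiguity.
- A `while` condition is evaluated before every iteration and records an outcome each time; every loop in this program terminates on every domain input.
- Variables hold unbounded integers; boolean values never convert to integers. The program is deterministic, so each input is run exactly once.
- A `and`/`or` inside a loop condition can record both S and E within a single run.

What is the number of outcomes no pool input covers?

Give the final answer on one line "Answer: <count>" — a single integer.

input #1 (m=1, w=7): events B1->T, B1->T, B1->T, B1->T, B1->T, B1->F, B2->T, B3->T, B6->F, B8->E, B7->T, B8->E, B7->T, B8->E, ...; covers B1=T, B1=F, B2=T, B3=T, B6=F, B7=T, B7=F, B8=S, B8=E, B9=T
input #2 (m=3, w=5): events B1->T, B1->T, B1->T, B1->F, B2->T, B3->T, B6->T, B8->S, B7->F, B9->T; covers B1=T, B1=F, B2=T, B3=T, B6=T, B7=F, B8=S, B9=T
input #3 (m=12, w=2): events B1->F, B2->F, B4->F, B6->T, B8->S, B7->F, B9->T; covers B1=F, B2=F, B4=F, B6=T, B7=F, B8=S, B9=T
input #4 (m=8, w=5): events B1->T, B1->T, B1->T, B1->F, B2->T, B3->F, B6->T, B8->S, B7->F, B9->T; covers B1=T, B1=F, B2=T, B3=F, B6=T, B7=F, B8=S, B9=T
input #5 (m=10, w=2): events B1->F, B2->F, B4->T, B5->T, B6->T, B8->S, B7->F, B9->T; covers B1=F, B2=F, B4=T, B5=T, B6=T, B7=F, B8=S, B9=T
input #6 (m=1, w=8): events B1->T, B1->T, B1->T, B1->T, B1->T, B1->T, B1->F, B2->T, B3->T, B6->F, B8->E, B7->T, B8->E, B7->T, ...; covers B1=T, B1=F, B2=T, B3=T, B6=F, B7=T, B7=F, B8=S, B8=E, B9=T
input #7 (m=4, w=3): events B1->T, B1->F, B2->T, B3->T, B6->T, B8->S, B7->F, B9->F; covers B1=T, B1=F, B2=T, B3=T, B6=T, B7=F, B8=S, B9=F
input #8 (m=6, w=2): events B1->F, B2->F, B4->T, B5->T, B6->T, B8->S, B7->F, B9->T; covers B1=F, B2=F, B4=T, B5=T, B6=T, B7=F, B8=S, B9=T
input #9 (m=8, w=7): events B1->T, B1->T, B1->T, B1->T, B1->T, B1->F, B2->T, B3->F, B6->F, B8->S, B7->F, B9->T; covers B1=T, B1=F, B2=T, B3=F, B6=F, B7=F, B8=S, B9=T
union over the pool: B1=T, B1=F, B2=T, B2=F, B3=T, B3=F, B4=T, B4=F, B5=T, B6=T, B6=F, B7=T, B7=F, B8=S, B8=E, B9=T, B9=F
uncovered (1 of 18): B5=F

Answer: 1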